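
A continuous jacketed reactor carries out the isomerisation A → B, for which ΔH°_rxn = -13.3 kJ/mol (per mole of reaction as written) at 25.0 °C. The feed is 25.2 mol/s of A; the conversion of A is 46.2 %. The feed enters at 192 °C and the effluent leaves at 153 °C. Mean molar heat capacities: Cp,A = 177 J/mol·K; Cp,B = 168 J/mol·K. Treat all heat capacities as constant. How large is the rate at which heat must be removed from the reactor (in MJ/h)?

Extent of reaction ξ = 0.462 × 25.2 = 11.642 mol/s
Reaction term: ξ·ΔH°_rxn = 11.642 × -13.3 = -154.84 kJ/s
Sensible, feed 192→25 °C: -744.89 kJ/s
Outlet flows (mol/s): A 13.558, B 11.642
Sensible, products 25→153 °C: 557.52 kJ/s
Q = ΔH = -342.21 kJ/s = -342.21 kW
Heat removed = 1232 MJ/h

Q_out = 1230 MJ/h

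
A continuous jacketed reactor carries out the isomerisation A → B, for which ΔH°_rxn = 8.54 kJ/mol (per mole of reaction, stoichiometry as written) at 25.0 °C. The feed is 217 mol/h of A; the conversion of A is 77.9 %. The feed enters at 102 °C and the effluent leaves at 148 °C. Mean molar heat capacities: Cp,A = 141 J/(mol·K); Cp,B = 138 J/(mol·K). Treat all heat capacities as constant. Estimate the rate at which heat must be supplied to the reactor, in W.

Q_in = 775 W

Extent of reaction ξ = 0.779 × 217 = 169.04 mol/h
Reaction term: ξ·ΔH°_rxn = 169.04 × 8.54 = 1443.6 kJ/h
Sensible, feed 102→25 °C: -2356 kJ/h
Outlet flows (mol/h): A 47.957, B 169.04
Sensible, products 25→148 °C: 3701.1 kJ/h
Q = ΔH = 2788.7 kJ/h = 0.77464 kW
Heat supplied = 774.64 W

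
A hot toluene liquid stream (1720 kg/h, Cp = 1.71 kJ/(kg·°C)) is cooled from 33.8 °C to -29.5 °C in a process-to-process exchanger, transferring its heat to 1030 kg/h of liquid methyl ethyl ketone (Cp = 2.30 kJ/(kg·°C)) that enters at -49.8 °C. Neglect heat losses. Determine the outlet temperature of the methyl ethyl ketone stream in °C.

T_c,out = 28.8 °C

Heat released by hot stream: Q = 1720 × 1.71 × (33.8 − -29.5) = 186180 kJ/h
Energy balance on cold side (adiabatic exchanger): Q = ṁ_c·Cp_c·(T_c,out − T_c,in)
T_c,out = -49.8 + 186180/(1030 × 2.30) = 28.789 °C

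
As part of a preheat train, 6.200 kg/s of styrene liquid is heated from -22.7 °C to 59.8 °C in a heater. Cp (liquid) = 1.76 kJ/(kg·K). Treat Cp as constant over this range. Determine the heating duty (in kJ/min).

Q = ṁ·Cp·ΔT = 6.200 × 1.76 × (59.8 − -22.7) = 900.24 kJ/s
Heating duty = 54014 kJ/min

Q = 54000 kJ/min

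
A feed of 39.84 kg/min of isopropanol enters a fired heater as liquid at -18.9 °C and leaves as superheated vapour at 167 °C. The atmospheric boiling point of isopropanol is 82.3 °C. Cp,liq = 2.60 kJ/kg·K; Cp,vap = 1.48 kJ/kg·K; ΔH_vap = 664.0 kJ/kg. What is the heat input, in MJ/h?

Q = 2520 MJ/h

liquid -18.9→82.3 °C: 263.12 kJ/kg
vaporisation at 82.3 °C: 664 kJ/kg
vapour 82.3→167 °C: 125.36 kJ/kg
Δh = 263.12 + 664 + 125.36 = 1052.5 kJ/kg
Q = ṁ·Δh = 39.84 kg/min × 1052.5 kJ/kg = 41931 kJ/min
|Q| = 698.84 kW = 2515.8 MJ/h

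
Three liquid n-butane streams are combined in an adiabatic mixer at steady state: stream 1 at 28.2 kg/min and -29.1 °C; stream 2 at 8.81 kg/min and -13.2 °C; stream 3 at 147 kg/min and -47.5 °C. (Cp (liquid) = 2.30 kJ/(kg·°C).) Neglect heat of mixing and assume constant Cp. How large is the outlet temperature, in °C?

T_out = -43.0 °C

Adiabatic, steady state ⇒ Σ ṁᵢCp,ᵢ(T_out − Tᵢ) = 0
Σ ṁᵢCp,ᵢTᵢ = 28.2×2.30×-29.1 + 8.81×2.30×-13.2 + 147×2.30×-47.5 = -18215
Σ ṁᵢCp,ᵢ = 28.2×2.30 + 8.81×2.30 + 147×2.30 = 423.22
T_out = -18215 / 423.22 = -43.038 °C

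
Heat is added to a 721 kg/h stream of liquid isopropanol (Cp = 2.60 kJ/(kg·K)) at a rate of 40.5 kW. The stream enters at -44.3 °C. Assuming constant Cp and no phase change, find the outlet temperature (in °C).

T_out = 33.5 °C

Q = 40.5 kW = 145800 kJ/h
ΔT = Q/(ṁ·Cp) = 145800/(721×2.60) = 77.777 K
T_out = -44.3 + 77.777 = 33.477 °C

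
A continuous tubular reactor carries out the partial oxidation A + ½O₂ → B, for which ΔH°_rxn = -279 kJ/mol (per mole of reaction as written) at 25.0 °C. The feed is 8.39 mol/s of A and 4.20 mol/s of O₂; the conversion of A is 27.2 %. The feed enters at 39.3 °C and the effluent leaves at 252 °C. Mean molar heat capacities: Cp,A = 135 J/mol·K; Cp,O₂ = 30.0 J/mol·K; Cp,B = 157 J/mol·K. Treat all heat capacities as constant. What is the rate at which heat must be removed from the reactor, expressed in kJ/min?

Q_out = 21900 kJ/min

Extent of reaction ξ = 0.272 × 8.39 = 2.2821 mol/s
Reaction term: ξ·ΔH°_rxn = 2.2821 × -279 = -636.7 kJ/s
Sensible, feed 39.3→25 °C: -17.999 kJ/s
Outlet flows (mol/s): A 6.1079, O₂ 3.059, B 2.2821
Sensible, products 25→252 °C: 289.34 kJ/s
Q = ΔH = -365.36 kJ/s = -365.36 kW
Heat removed = 21922 kJ/min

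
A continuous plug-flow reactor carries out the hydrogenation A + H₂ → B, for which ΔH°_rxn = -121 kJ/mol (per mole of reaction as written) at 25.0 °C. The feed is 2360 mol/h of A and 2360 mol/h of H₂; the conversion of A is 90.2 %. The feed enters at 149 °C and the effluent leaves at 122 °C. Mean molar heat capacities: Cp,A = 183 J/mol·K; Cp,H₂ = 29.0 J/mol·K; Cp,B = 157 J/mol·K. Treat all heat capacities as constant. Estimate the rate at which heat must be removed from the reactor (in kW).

Q_out = 78.5 kW

Extent of reaction ξ = 0.902 × 2360 = 2128.7 mol/h
Reaction term: ξ·ΔH°_rxn = 2128.7 × -121 = -257580 kJ/h
Sensible, feed 149→25 °C: -62040 kJ/h
Outlet flows (mol/h): A 231.28, H₂ 231.28, B 2128.7
Sensible, products 25→122 °C: 37174 kJ/h
Q = ΔH = -282440 kJ/h = -78.456 kW
Heat removed = 78.456 kW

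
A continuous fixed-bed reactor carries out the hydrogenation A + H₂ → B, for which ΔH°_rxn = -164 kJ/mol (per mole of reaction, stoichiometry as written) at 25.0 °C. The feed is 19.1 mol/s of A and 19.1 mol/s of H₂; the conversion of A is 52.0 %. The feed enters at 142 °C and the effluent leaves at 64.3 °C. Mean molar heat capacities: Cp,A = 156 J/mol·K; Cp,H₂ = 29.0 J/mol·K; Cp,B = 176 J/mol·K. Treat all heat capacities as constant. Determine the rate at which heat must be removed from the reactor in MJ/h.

Q_out = 6860 MJ/h

Extent of reaction ξ = 0.520 × 19.1 = 9.932 mol/s
Reaction term: ξ·ΔH°_rxn = 9.932 × -164 = -1628.8 kJ/s
Sensible, feed 142→25 °C: -413.42 kJ/s
Outlet flows (mol/s): A 9.168, H₂ 9.168, B 9.932
Sensible, products 25→64.3 °C: 135.35 kJ/s
Q = ΔH = -1906.9 kJ/s = -1906.9 kW
Heat removed = 6864.9 MJ/h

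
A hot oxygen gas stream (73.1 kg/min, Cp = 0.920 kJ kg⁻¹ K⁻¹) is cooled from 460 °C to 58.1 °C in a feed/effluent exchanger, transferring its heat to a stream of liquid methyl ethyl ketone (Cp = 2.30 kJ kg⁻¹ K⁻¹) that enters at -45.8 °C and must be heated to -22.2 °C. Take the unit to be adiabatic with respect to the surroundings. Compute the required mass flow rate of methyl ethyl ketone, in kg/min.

ṁ_c = 498 kg/min

Heat released by hot stream: Q = 73.1 × 0.920 × (460 − 58.1) = 27029 kJ/min
Energy balance on cold side (adiabatic exchanger): Q = ṁ_c·Cp_c·(T_c,out − T_c,in)
ṁ_c = 27029 / [2.30 × (-22.2 − -45.8)] = 497.95 kg/min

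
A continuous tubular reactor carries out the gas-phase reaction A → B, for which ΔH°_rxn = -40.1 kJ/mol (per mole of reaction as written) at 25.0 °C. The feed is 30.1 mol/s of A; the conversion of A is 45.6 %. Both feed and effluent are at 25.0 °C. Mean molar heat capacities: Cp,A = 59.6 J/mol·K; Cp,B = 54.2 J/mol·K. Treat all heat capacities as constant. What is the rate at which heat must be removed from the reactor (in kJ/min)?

Q_out = 33000 kJ/min

Extent of reaction ξ = 0.456 × 30.1 = 13.726 mol/s
Reaction term: ξ·ΔH°_rxn = 13.726 × -40.1 = -550.4 kJ/s
Q = ΔH = -550.4 kJ/s = -550.4 kW
Heat removed = 33024 kJ/min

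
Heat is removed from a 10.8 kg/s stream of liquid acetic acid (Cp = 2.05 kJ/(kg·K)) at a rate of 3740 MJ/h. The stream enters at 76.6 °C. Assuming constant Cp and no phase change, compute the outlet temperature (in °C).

Q = 3740 MJ/h = 1038.9 kJ/s
ΔT = Q/(ṁ·Cp) = 1038.9/(10.8×2.05) = 46.924 K
T_out = 76.6 − 46.924 = 29.676 °C

T_out = 29.7 °C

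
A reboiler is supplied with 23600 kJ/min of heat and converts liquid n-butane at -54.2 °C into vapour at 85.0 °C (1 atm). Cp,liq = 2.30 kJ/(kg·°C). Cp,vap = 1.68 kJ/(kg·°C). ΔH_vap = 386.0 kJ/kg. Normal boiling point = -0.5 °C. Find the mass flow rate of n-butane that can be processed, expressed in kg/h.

Δh = 2.30×(-0.5−-54.2) + 386.0 + 1.68×(85.0−-0.5) = 653.15 kJ/kg
Q = 23600 kJ/min = 393.33 kJ/s = 1.416e+06 kJ/h
ṁ = Q/Δh = 1.416e+06 / 653.15 = 2168 kg/h

ṁ = 2170 kg/h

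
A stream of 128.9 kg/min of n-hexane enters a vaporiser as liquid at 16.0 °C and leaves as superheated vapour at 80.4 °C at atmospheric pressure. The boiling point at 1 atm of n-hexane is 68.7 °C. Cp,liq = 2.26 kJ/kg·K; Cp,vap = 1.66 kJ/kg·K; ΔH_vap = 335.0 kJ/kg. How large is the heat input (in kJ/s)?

Q = 1020 kJ/s

liquid 16.0→68.7 °C: 119.1 kJ/kg
vaporisation at 68.7 °C: 335 kJ/kg
vapour 68.7→80.4 °C: 19.422 kJ/kg
Δh = 119.1 + 335 + 19.422 = 473.52 kJ/kg
Q = ṁ·Δh = 128.9 kg/min × 473.52 kJ/kg = 61037 kJ/min
|Q| = 1017.3 kW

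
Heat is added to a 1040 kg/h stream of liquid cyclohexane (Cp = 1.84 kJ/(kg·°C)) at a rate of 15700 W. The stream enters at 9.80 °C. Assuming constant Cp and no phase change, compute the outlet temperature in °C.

T_out = 39.3 °C

Q = 15700 W = 56520 kJ/h
ΔT = Q/(ṁ·Cp) = 56520/(1040×1.84) = 29.536 K
T_out = 9.80 + 29.536 = 39.336 °C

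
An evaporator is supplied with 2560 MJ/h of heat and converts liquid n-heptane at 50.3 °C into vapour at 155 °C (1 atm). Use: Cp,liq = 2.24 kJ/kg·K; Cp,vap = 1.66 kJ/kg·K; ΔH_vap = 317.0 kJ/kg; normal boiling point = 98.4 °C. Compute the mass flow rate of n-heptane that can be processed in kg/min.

Δh = 2.24×(98.4−50.3) + 317.0 + 1.66×(155−98.4) = 518.7 kJ/kg
Q = 2560 MJ/h = 711.11 kJ/s = 42667 kJ/min
ṁ = Q/Δh = 42667 / 518.7 = 82.257 kg/min

ṁ = 82.3 kg/min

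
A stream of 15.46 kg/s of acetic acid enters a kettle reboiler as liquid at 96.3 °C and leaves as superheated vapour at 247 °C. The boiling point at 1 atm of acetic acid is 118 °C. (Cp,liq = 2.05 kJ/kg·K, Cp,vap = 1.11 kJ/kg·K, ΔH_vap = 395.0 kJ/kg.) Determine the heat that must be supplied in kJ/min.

liquid 96.3→118 °C: 44.485 kJ/kg
vaporisation at 118 °C: 395 kJ/kg
vapour 118→247 °C: 143.19 kJ/kg
Δh = 44.485 + 395 + 143.19 = 582.68 kJ/kg
Q = ṁ·Δh = 15.46 kg/s × 582.68 kJ/kg = 9008.2 kJ/s
|Q| = 9008.2 kW = 540490 kJ/min

Q = 540000 kJ/min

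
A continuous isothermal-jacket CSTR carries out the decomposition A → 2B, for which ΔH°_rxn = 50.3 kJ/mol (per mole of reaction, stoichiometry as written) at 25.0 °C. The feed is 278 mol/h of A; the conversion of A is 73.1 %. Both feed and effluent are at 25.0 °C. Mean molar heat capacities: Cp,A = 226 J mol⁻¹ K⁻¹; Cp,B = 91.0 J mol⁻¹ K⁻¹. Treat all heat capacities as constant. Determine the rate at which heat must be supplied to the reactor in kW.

Extent of reaction ξ = 0.731 × 278 = 203.22 mol/h
Reaction term: ξ·ΔH°_rxn = 203.22 × 50.3 = 10222 kJ/h
Q = ΔH = 10222 kJ/h = 2.8394 kW
Heat supplied = 2.8394 kW

Q_in = 2.84 kW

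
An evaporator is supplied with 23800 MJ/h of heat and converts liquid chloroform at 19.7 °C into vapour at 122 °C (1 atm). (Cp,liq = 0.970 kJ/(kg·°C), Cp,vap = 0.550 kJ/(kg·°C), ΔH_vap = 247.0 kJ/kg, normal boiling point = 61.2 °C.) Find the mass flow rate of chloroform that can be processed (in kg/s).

ṁ = 20.6 kg/s

Δh = 0.970×(61.2−19.7) + 247.0 + 0.550×(122−61.2) = 320.69 kJ/kg
Q = 23800 MJ/h = 6611.1 kJ/s = 6611.1 kJ/s
ṁ = Q/Δh = 6611.1 / 320.69 = 20.615 kg/s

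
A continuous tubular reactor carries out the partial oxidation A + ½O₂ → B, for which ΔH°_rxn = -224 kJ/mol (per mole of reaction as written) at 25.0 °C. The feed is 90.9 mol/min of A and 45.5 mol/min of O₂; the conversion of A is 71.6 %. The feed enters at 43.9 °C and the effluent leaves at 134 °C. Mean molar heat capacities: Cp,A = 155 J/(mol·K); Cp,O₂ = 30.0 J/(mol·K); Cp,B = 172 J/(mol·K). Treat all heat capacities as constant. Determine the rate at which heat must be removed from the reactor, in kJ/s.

Extent of reaction ξ = 0.716 × 90.9 = 65.084 mol/min
Reaction term: ξ·ΔH°_rxn = 65.084 × -224 = -14579 kJ/min
Sensible, feed 43.9→25 °C: -292.09 kJ/min
Outlet flows (mol/min): A 25.816, O₂ 12.958, B 65.084
Sensible, products 25→134 °C: 1698.7 kJ/min
Q = ΔH = -13172 kJ/min = -219.54 kW
Heat removed = 219.54 kJ/s

Q_out = 220 kJ/s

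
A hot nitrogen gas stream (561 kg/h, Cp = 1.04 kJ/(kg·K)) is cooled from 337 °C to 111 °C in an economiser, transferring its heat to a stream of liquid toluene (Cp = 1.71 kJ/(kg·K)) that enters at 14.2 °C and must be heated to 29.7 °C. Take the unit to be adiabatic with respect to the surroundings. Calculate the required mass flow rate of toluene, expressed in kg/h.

Heat released by hot stream: Q = 561 × 1.04 × (337 − 111) = 131860 kJ/h
Energy balance on cold side (adiabatic exchanger): Q = ṁ_c·Cp_c·(T_c,out − T_c,in)
ṁ_c = 131860 / [1.71 × (29.7 − 14.2)] = 4974.8 kg/h

ṁ_c = 4970 kg/h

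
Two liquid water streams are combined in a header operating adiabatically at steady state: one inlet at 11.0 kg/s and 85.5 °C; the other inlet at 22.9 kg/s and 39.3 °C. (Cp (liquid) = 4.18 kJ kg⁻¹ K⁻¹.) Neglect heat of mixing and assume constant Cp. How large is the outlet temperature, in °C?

Adiabatic, steady state ⇒ Σ ṁᵢCp,ᵢ(T_out − Tᵢ) = 0
T_out = Σ ṁᵢCp,ᵢTᵢ / Σ ṁᵢCp,ᵢ
      = 7693.2 / 141.7 = 54.291 °C

T_out = 54.3 °C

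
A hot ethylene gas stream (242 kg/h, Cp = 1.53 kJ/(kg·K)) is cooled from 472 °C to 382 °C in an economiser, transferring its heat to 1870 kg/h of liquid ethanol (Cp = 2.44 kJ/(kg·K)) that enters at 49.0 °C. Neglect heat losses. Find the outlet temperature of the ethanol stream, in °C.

T_c,out = 56.3 °C

Heat released by hot stream: Q = 242 × 1.53 × (472 − 382) = 33323 kJ/h
Energy balance on cold side (adiabatic exchanger): Q = ṁ_c·Cp_c·(T_c,out − T_c,in)
T_c,out = 49.0 + 33323/(1870 × 2.44) = 56.303 °C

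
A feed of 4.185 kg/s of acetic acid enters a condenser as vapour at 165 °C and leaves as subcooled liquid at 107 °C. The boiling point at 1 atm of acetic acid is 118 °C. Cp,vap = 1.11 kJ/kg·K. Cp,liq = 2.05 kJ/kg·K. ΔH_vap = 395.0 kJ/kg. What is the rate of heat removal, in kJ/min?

vapour 165→118 °C: -52.17 kJ/kg
condensation at 118 °C: -395 kJ/kg
liquid 118→107 °C: -22.55 kJ/kg
Δh = -52.17 + -395 + -22.55 = -469.72 kJ/kg
Q = ṁ·Δh = 4.185 kg/s × -469.72 kJ/kg = -1965.8 kJ/s
|Q| = 1965.8 kW = 117950 kJ/min

Q_c = 118000 kJ/min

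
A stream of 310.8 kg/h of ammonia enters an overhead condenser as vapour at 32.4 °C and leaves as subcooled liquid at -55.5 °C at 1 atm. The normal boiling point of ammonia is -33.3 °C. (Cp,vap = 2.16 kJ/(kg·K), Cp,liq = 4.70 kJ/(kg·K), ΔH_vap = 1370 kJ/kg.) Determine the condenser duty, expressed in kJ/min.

vapour 32.4→-33.3 °C: -141.91 kJ/kg
condensation at -33.3 °C: -1370 kJ/kg
liquid -33.3→-55.5 °C: -104.34 kJ/kg
Δh = -141.91 + -1370 + -104.34 = -1616.3 kJ/kg
Q = ṁ·Δh = 310.8 kg/h × -1616.3 kJ/kg = -502330 kJ/h
|Q| = 139.54 kW = 8372.2 kJ/min

Q_c = 8370 kJ/min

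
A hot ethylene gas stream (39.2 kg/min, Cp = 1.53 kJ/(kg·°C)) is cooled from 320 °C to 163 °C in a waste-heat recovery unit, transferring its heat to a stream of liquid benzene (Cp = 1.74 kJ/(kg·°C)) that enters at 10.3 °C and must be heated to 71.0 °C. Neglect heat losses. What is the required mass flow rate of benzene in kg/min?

ṁ_c = 89.2 kg/min

Heat released by hot stream: Q = 39.2 × 1.53 × (320 − 163) = 9416.2 kJ/min
Energy balance on cold side (adiabatic exchanger): Q = ṁ_c·Cp_c·(T_c,out − T_c,in)
ṁ_c = 9416.2 / [1.74 × (71.0 − 10.3)] = 89.154 kg/min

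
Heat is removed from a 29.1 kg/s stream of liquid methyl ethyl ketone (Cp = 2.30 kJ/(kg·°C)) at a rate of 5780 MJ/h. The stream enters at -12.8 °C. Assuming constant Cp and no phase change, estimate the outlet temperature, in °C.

Q = 5780 MJ/h = 1605.6 kJ/s
ΔT = Q/(ṁ·Cp) = 1605.6/(29.1×2.30) = 23.989 K
T_out = -12.8 − 23.989 = -36.789 °C

T_out = -36.8 °C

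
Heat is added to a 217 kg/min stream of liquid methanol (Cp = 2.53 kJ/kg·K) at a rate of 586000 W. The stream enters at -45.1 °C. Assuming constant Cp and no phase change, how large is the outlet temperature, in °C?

T_out = 18.9 °C

Q = 586000 W = 35160 kJ/min
ΔT = Q/(ṁ·Cp) = 35160/(217×2.53) = 64.043 K
T_out = -45.1 + 64.043 = 18.943 °C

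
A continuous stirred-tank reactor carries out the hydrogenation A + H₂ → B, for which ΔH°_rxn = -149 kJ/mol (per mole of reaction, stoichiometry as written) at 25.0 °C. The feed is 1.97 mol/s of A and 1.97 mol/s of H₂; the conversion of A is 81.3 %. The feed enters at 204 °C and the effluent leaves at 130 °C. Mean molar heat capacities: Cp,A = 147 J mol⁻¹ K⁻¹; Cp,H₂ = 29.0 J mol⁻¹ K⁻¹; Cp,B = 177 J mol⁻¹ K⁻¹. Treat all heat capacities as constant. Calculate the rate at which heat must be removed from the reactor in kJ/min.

Q_out = 15800 kJ/min

Extent of reaction ξ = 0.813 × 1.97 = 1.6016 mol/s
Reaction term: ξ·ΔH°_rxn = 1.6016 × -149 = -238.64 kJ/s
Sensible, feed 204→25 °C: -62.063 kJ/s
Outlet flows (mol/s): A 0.36839, H₂ 0.36839, B 1.6016
Sensible, products 25→130 °C: 36.574 kJ/s
Q = ΔH = -264.13 kJ/s = -264.13 kW
Heat removed = 15848 kJ/min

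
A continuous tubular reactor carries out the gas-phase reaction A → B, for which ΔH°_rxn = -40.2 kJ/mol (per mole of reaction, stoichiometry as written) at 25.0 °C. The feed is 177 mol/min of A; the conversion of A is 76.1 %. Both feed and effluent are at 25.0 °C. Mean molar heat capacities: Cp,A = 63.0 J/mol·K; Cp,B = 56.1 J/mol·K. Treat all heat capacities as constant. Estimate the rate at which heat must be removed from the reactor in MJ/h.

Extent of reaction ξ = 0.761 × 177 = 134.7 mol/min
Reaction term: ξ·ΔH°_rxn = 134.7 × -40.2 = -5414.8 kJ/min
Q = ΔH = -5414.8 kJ/min = -90.247 kW
Heat removed = 324.89 MJ/h

Q_out = 325 MJ/h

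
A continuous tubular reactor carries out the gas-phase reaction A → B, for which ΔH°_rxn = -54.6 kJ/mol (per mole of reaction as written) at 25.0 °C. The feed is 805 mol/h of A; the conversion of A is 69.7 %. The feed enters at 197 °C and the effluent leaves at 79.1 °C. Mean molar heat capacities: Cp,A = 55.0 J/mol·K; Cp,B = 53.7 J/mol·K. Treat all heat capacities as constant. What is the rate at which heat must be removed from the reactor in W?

Q_out = 9970 W

Extent of reaction ξ = 0.697 × 805 = 561.08 mol/h
Reaction term: ξ·ΔH°_rxn = 561.08 × -54.6 = -30635 kJ/h
Sensible, feed 197→25 °C: -7615.3 kJ/h
Outlet flows (mol/h): A 243.92, B 561.08
Sensible, products 25→79.1 °C: 2355.8 kJ/h
Q = ΔH = -35895 kJ/h = -9.9708 kW
Heat removed = 9970.8 W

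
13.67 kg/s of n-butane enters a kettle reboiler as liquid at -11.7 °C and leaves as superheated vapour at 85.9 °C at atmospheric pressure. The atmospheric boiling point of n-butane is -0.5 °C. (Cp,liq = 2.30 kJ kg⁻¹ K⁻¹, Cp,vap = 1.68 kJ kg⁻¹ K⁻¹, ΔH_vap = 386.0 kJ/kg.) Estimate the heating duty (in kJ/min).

liquid -11.7→-0.5 °C: 25.76 kJ/kg
vaporisation at -0.5 °C: 386 kJ/kg
vapour -0.5→85.9 °C: 145.15 kJ/kg
Δh = 25.76 + 386 + 145.15 = 556.91 kJ/kg
Q = ṁ·Δh = 13.67 kg/s × 556.91 kJ/kg = 7613 kJ/s
|Q| = 7613 kW = 456780 kJ/min

Q = 457000 kJ/min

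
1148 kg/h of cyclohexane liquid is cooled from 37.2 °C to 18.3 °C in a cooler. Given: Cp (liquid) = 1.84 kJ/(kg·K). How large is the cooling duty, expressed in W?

Q_c = 11100 W

Q = ṁ·Cp·ΔT = 1148 × 1.84 × (18.3 − 37.2) = -39923 kJ/h
Converting: 39923 / 3600 s = 11.09 kW
Cooling duty = 11090 W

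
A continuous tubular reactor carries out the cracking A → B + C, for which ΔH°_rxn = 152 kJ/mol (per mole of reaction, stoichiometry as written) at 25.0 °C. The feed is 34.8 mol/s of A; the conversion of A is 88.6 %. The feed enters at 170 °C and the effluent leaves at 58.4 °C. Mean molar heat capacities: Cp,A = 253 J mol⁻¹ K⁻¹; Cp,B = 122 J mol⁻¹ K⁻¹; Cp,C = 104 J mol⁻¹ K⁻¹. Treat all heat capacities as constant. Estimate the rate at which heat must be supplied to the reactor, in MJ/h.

Q_in = 13200 MJ/h

Extent of reaction ξ = 0.886 × 34.8 = 30.833 mol/s
Reaction term: ξ·ΔH°_rxn = 30.833 × 152 = 4686.6 kJ/s
Sensible, feed 170→25 °C: -1276.6 kJ/s
Outlet flows (mol/s): A 3.9672, B 30.833, C 30.833
Sensible, products 25→58.4 °C: 266.26 kJ/s
Q = ΔH = 3676.2 kJ/s = 3676.2 kW
Heat supplied = 13234 MJ/h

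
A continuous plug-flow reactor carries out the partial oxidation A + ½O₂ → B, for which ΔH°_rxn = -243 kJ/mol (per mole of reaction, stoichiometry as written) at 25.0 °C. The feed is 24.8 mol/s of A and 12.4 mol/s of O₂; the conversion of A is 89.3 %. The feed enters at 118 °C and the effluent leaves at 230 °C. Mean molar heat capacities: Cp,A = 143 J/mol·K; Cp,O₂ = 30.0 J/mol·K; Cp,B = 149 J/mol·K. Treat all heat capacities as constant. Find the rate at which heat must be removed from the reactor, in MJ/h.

Q_out = 17900 MJ/h

Extent of reaction ξ = 0.893 × 24.8 = 22.146 mol/s
Reaction term: ξ·ΔH°_rxn = 22.146 × -243 = -5381.6 kJ/s
Sensible, feed 118→25 °C: -364.41 kJ/s
Outlet flows (mol/s): A 2.6536, O₂ 1.3268, B 22.146
Sensible, products 25→230 °C: 762.41 kJ/s
Q = ΔH = -4983.6 kJ/s = -4983.6 kW
Heat removed = 17941 MJ/h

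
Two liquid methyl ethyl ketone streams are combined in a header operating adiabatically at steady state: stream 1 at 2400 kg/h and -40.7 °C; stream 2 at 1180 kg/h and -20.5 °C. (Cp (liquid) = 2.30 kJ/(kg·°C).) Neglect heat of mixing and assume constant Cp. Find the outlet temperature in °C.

T_out = -34.0 °C

Adiabatic, steady state ⇒ Σ ṁᵢCp,ᵢ(T_out − Tᵢ) = 0
Σ ṁᵢCp,ᵢTᵢ = 2400×2.30×-40.7 + 1180×2.30×-20.5 = -280300
Σ ṁᵢCp,ᵢ = 2400×2.30 + 1180×2.30 = 8234
T_out = -280300 / 8234 = -34.042 °C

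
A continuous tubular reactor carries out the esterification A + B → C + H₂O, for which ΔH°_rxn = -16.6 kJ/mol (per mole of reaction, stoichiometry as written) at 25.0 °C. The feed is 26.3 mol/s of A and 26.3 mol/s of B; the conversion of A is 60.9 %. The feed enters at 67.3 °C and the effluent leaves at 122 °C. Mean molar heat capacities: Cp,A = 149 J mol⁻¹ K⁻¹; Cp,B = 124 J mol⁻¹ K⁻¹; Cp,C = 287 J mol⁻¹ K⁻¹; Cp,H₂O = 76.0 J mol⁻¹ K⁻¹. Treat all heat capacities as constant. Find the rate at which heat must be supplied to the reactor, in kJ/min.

Q_in = 16000 kJ/min

Extent of reaction ξ = 0.609 × 26.3 = 16.017 mol/s
Reaction term: ξ·ΔH°_rxn = 16.017 × -16.6 = -265.88 kJ/s
Sensible, feed 67.3→25 °C: -303.71 kJ/s
Outlet flows (mol/s): A 10.283, B 10.283, C 16.017, H₂O 16.017
Sensible, products 25→122 °C: 836.28 kJ/s
Q = ΔH = 266.69 kJ/s = 266.69 kW
Heat supplied = 16001 kJ/min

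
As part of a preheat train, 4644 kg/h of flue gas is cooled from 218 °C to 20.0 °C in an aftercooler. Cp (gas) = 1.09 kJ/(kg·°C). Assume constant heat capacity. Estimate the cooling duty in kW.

Q_c = 278 kW

Q = ṁ·Cp·ΔT = 4644 × 1.09 × (20.0 − 218) = -1.0023e+06 kJ/h
Converting: 1.0023e+06 / 3600 s = 278.41 kW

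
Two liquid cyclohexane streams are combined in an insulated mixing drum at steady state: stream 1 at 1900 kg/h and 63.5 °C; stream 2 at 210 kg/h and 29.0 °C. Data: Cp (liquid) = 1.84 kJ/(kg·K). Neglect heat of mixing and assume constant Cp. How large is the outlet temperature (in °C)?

T_out = 60.1 °C

No heat crosses the boundary, so H_out = H_in.
Σ ṁᵢCp,ᵢTᵢ = 1900×1.84×63.5 + 210×1.84×29.0 = 233200
Σ ṁᵢCp,ᵢ = 1900×1.84 + 210×1.84 = 3882.4
T_out = 233200 / 3882.4 = 60.066 °C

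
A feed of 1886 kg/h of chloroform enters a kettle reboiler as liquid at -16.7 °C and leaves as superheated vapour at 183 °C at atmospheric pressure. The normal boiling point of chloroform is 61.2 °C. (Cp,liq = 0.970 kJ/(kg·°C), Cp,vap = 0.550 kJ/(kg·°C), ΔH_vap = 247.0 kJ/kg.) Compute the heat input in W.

Q = 204000 W

liquid -16.7→61.2 °C: 75.563 kJ/kg
vaporisation at 61.2 °C: 247 kJ/kg
vapour 61.2→183 °C: 66.99 kJ/kg
Δh = 75.563 + 247 + 66.99 = 389.55 kJ/kg
Q = ṁ·Δh = 1886 kg/h × 389.55 kJ/kg = 734700 kJ/h
|Q| = 204.08 kW = 204080 W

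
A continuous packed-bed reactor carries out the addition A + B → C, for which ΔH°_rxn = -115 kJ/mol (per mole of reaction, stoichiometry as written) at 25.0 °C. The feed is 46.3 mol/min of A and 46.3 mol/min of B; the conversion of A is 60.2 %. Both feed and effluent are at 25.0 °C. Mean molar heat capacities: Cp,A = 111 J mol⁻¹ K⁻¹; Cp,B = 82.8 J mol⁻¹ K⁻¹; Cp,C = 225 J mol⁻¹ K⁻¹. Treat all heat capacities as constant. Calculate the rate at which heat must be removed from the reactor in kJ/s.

Extent of reaction ξ = 0.602 × 46.3 = 27.873 mol/min
Reaction term: ξ·ΔH°_rxn = 27.873 × -115 = -3205.3 kJ/min
Q = ΔH = -3205.3 kJ/min = -53.422 kW
Heat removed = 53.422 kJ/s

Q_out = 53.4 kJ/s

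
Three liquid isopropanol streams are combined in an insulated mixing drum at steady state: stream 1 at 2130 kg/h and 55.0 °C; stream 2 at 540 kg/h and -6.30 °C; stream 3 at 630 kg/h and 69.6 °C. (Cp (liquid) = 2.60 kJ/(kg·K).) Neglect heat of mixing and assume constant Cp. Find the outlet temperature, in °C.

Energy balance with Q = 0: Σ ṁᵢCp,ᵢ(T_out − Tᵢ) = 0
T_out = Σ ṁᵢCp,ᵢTᵢ / Σ ṁᵢCp,ᵢ
      = 409750 / 8580 = 47.756 °C

T_out = 47.8 °C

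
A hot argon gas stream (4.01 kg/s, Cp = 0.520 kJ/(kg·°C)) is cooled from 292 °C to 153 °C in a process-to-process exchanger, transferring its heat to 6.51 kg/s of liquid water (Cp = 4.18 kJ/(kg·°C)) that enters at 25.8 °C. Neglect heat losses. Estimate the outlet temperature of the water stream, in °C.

Heat released by hot stream: Q = 4.01 × 0.520 × (292 − 153) = 289.84 kJ/s
Energy balance on cold side (adiabatic exchanger): Q = ṁ_c·Cp_c·(T_c,out − T_c,in)
T_c,out = 25.8 + 289.84/(6.51 × 4.18) = 36.451 °C

T_c,out = 36.5 °C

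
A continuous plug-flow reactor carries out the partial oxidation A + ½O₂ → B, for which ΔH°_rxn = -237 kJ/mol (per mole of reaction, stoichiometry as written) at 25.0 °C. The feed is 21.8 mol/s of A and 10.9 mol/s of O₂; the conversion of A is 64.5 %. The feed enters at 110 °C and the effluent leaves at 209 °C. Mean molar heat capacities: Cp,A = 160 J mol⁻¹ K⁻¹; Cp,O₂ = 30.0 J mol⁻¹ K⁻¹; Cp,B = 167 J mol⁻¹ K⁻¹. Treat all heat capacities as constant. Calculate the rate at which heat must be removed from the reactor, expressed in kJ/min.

Q_out = 179000 kJ/min

Extent of reaction ξ = 0.645 × 21.8 = 14.061 mol/s
Reaction term: ξ·ΔH°_rxn = 14.061 × -237 = -3332.5 kJ/s
Sensible, feed 110→25 °C: -324.27 kJ/s
Outlet flows (mol/s): A 7.739, O₂ 3.8695, B 14.061
Sensible, products 25→209 °C: 681.26 kJ/s
Q = ΔH = -2975.5 kJ/s = -2975.5 kW
Heat removed = 178530 kJ/min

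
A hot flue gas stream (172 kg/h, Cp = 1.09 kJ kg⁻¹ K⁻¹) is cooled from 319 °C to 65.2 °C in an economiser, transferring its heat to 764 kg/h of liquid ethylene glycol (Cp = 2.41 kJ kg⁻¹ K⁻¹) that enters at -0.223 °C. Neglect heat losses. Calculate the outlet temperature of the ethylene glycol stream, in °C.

Heat released by hot stream: Q = 172 × 1.09 × (319 − 65.2) = 47582 kJ/h
Energy balance on cold side (adiabatic exchanger): Q = ṁ_c·Cp_c·(T_c,out − T_c,in)
T_c,out = -0.223 + 47582/(764 × 2.41) = 25.62 °C

T_c,out = 25.6 °C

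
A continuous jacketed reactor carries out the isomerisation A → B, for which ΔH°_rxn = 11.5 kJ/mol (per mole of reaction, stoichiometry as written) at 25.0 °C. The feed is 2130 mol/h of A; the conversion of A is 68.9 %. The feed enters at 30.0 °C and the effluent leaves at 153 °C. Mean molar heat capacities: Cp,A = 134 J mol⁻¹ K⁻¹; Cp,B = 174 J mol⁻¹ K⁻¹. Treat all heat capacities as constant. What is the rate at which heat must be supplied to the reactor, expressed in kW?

Q_in = 16.5 kW

Extent of reaction ξ = 0.689 × 2130 = 1467.6 mol/h
Reaction term: ξ·ΔH°_rxn = 1467.6 × 11.5 = 16877 kJ/h
Sensible, feed 30.0→25 °C: -1427.1 kJ/h
Outlet flows (mol/h): A 662.43, B 1467.6
Sensible, products 25→153 °C: 44048 kJ/h
Q = ΔH = 59498 kJ/h = 16.527 kW
Heat supplied = 16.527 kW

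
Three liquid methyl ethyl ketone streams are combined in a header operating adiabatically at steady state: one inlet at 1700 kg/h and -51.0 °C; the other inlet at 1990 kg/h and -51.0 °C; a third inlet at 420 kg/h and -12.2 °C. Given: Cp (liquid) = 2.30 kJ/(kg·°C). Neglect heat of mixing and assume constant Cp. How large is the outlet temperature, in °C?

Energy balance with Q = 0: Σ ṁᵢCp,ᵢ(T_out − Tᵢ) = 0
Σ ṁᵢCp,ᵢTᵢ = 1700×2.30×-51.0 + 1990×2.30×-51.0 + 420×2.30×-12.2 = -444620
Σ ṁᵢCp,ᵢ = 1700×2.30 + 1990×2.30 + 420×2.30 = 9453
T_out = -444620 / 9453 = -47.035 °C

T_out = -47.0 °C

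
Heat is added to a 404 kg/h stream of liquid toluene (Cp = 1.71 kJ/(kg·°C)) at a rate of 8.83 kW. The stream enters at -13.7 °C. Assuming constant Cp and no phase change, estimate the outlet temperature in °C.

Q = 8.83 kW = 31788 kJ/h
ΔT = Q/(ṁ·Cp) = 31788/(404×1.71) = 46.014 K
T_out = -13.7 + 46.014 = 32.314 °C

T_out = 32.3 °C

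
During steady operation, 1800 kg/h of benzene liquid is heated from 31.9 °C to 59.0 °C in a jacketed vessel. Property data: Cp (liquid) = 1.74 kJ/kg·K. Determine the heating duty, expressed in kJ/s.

Q = ṁ·Cp·ΔT = 1800 × 1.74 × (59.0 − 31.9) = 84877 kJ/h
Converting: 84877 / 3600 s = 23.577 kW

Q = 23.6 kJ/s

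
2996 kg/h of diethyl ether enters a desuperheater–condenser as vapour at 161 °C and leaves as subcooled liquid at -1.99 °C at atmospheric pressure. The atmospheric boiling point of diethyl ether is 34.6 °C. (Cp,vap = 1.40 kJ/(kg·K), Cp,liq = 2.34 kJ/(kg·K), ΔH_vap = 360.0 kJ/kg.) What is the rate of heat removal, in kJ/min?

Q_c = 31100 kJ/min

vapour 161→34.6 °C: -176.96 kJ/kg
condensation at 34.6 °C: -360 kJ/kg
liquid 34.6→-1.99 °C: -85.621 kJ/kg
Δh = -176.96 + -360 + -85.621 = -622.58 kJ/kg
Q = ṁ·Δh = 2996 kg/h × -622.58 kJ/kg = -1.8653e+06 kJ/h
|Q| = 518.13 kW = 31088 kJ/min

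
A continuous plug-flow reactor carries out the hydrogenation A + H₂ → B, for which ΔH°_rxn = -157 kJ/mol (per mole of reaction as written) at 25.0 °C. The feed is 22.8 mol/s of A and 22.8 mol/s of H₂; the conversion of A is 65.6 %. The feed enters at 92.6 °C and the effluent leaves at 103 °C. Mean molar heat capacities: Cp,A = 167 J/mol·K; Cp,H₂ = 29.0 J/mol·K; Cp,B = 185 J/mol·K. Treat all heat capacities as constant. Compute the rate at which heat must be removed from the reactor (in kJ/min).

Extent of reaction ξ = 0.656 × 22.8 = 14.957 mol/s
Reaction term: ξ·ΔH°_rxn = 14.957 × -157 = -2348.2 kJ/s
Sensible, feed 92.6→25 °C: -302.09 kJ/s
Outlet flows (mol/s): A 7.8432, H₂ 7.8432, B 14.957
Sensible, products 25→103 °C: 335.73 kJ/s
Q = ΔH = -2314.6 kJ/s = -2314.6 kW
Heat removed = 138870 kJ/min

Q_out = 139000 kJ/min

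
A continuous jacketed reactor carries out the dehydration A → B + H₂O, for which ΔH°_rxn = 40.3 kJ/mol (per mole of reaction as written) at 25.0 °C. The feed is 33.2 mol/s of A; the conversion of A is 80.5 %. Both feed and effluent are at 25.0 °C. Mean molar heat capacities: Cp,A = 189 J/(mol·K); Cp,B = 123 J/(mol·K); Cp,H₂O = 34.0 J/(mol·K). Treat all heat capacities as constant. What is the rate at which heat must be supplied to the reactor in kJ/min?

Q_in = 64600 kJ/min

Extent of reaction ξ = 0.805 × 33.2 = 26.726 mol/s
Reaction term: ξ·ΔH°_rxn = 26.726 × 40.3 = 1077.1 kJ/s
Q = ΔH = 1077.1 kJ/s = 1077.1 kW
Heat supplied = 64623 kJ/min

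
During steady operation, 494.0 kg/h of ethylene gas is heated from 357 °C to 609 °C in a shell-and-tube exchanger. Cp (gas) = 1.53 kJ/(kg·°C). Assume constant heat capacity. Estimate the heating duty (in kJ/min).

Q = ṁ·Cp·ΔT = 494.0 × 1.53 × (609 − 357) = 190470 kJ/h
Converting: 190470 / 3600 s = 52.907 kW
Heating duty = 3174.4 kJ/min

Q = 3170 kJ/min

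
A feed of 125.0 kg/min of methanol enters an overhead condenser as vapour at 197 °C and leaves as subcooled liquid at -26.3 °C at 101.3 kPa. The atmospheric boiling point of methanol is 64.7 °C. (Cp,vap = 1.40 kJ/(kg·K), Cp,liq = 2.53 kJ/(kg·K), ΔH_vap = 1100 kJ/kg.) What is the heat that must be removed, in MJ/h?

vapour 197→64.7 °C: -185.22 kJ/kg
condensation at 64.7 °C: -1100 kJ/kg
liquid 64.7→-26.3 °C: -230.23 kJ/kg
Δh = -185.22 + -1100 + -230.23 = -1515.5 kJ/kg
Q = ṁ·Δh = 125.0 kg/min × -1515.5 kJ/kg = -189430 kJ/min
|Q| = 3157.2 kW = 11366 MJ/h

Q_c = 11400 MJ/h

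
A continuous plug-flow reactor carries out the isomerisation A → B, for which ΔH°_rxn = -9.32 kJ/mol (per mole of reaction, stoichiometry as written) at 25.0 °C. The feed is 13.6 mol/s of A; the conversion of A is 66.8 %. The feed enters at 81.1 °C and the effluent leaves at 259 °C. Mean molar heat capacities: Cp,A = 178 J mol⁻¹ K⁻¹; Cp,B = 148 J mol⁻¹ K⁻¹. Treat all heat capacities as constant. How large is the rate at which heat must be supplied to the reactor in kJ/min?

Q_in = 16900 kJ/min

Extent of reaction ξ = 0.668 × 13.6 = 9.0848 mol/s
Reaction term: ξ·ΔH°_rxn = 9.0848 × -9.32 = -84.67 kJ/s
Sensible, feed 81.1→25 °C: -135.81 kJ/s
Outlet flows (mol/s): A 4.5152, B 9.0848
Sensible, products 25→259 °C: 502.69 kJ/s
Q = ΔH = 282.21 kJ/s = 282.21 kW
Heat supplied = 16933 kJ/min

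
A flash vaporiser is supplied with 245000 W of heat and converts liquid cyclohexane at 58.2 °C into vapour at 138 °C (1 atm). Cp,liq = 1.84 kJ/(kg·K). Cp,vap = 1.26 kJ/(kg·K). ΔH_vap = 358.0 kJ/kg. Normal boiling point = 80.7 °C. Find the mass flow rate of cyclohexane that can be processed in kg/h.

Δh = 1.84×(80.7−58.2) + 358.0 + 1.26×(138−80.7) = 471.6 kJ/kg
Q = 245000 W = 245 kJ/s = 882000 kJ/h
ṁ = Q/Δh = 882000 / 471.6 = 1870.2 kg/h

ṁ = 1870 kg/h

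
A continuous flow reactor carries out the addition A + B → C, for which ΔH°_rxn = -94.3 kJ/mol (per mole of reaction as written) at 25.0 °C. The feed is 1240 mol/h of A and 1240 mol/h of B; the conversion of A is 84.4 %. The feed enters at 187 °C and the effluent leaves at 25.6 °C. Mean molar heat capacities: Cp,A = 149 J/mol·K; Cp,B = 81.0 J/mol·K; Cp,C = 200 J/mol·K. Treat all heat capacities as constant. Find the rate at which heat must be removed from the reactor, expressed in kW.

Extent of reaction ξ = 0.844 × 1240 = 1046.6 mol/h
Reaction term: ξ·ΔH°_rxn = 1046.6 × -94.3 = -98691 kJ/h
Sensible, feed 187→25 °C: -46202 kJ/h
Outlet flows (mol/h): A 193.44, B 193.44, C 1046.6
Sensible, products 25→25.6 °C: 152.28 kJ/h
Q = ΔH = -144740 kJ/h = -40.206 kW
Heat removed = 40.206 kW

Q_out = 40.2 kW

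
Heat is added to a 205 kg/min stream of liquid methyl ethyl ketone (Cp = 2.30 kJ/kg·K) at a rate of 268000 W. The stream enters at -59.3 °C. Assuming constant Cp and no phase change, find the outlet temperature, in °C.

T_out = -25.2 °C

Q = 268000 W = 16080 kJ/min
ΔT = Q/(ṁ·Cp) = 16080/(205×2.30) = 34.104 K
T_out = -59.3 + 34.104 = -25.196 °C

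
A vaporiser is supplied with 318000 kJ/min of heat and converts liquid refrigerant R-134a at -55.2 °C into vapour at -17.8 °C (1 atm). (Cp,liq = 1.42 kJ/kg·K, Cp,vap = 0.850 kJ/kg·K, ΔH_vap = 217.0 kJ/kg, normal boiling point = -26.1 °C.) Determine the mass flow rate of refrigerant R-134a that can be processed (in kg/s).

ṁ = 20.0 kg/s

Δh = 1.42×(-26.1−-55.2) + 217.0 + 0.850×(-17.8−-26.1) = 265.38 kJ/kg
Q = 318000 kJ/min = 5300 kJ/s = 5300 kJ/s
ṁ = Q/Δh = 5300 / 265.38 = 19.972 kg/s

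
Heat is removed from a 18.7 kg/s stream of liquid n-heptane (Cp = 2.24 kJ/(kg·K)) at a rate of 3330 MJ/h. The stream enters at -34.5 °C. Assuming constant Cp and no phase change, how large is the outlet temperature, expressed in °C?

Q = 3330 MJ/h = 925 kJ/s
ΔT = Q/(ṁ·Cp) = 925/(18.7×2.24) = 22.083 K
T_out = -34.5 − 22.083 = -56.583 °C

T_out = -56.6 °C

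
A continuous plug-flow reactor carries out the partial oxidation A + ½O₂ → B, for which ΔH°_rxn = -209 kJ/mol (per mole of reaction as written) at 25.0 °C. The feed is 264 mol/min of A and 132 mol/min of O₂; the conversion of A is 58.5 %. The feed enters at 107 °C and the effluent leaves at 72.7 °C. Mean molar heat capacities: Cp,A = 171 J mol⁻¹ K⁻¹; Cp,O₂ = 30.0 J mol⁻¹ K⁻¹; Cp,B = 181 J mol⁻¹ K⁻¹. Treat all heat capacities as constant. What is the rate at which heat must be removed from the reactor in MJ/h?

Extent of reaction ξ = 0.585 × 264 = 154.44 mol/min
Reaction term: ξ·ΔH°_rxn = 154.44 × -209 = -32278 kJ/min
Sensible, feed 107→25 °C: -4026.5 kJ/min
Outlet flows (mol/min): A 109.56, O₂ 54.78, B 154.44
Sensible, products 25→72.7 °C: 2305.4 kJ/min
Q = ΔH = -33999 kJ/min = -566.65 kW
Heat removed = 2039.9 MJ/h

Q_out = 2040 MJ/h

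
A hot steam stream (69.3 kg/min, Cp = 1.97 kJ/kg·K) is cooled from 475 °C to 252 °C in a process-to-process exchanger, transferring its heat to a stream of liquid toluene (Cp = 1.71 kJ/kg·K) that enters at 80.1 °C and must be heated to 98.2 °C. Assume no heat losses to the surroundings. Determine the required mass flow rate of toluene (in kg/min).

ṁ_c = 984 kg/min

Heat released by hot stream: Q = 69.3 × 1.97 × (475 − 252) = 30444 kJ/min
Energy balance on cold side (adiabatic exchanger): Q = ṁ_c·Cp_c·(T_c,out − T_c,in)
ṁ_c = 30444 / [1.71 × (98.2 − 80.1)] = 983.63 kg/min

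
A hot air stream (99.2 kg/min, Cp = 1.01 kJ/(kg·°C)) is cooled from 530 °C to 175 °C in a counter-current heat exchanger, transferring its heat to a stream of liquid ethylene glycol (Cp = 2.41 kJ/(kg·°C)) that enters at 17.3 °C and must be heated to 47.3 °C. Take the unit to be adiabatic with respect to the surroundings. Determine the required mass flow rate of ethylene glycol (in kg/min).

Heat released by hot stream: Q = 99.2 × 1.01 × (530 − 175) = 35568 kJ/min
Energy balance on cold side (adiabatic exchanger): Q = ṁ_c·Cp_c·(T_c,out − T_c,in)
ṁ_c = 35568 / [2.41 × (47.3 − 17.3)] = 491.95 kg/min

ṁ_c = 492 kg/min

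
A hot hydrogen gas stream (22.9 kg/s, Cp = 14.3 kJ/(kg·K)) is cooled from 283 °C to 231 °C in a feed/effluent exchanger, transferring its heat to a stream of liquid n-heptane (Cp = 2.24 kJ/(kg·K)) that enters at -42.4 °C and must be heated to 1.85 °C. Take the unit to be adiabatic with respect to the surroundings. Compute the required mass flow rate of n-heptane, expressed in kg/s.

ṁ_c = 172 kg/s

Heat released by hot stream: Q = 22.9 × 14.3 × (283 − 231) = 17028 kJ/s
Energy balance on cold side (adiabatic exchanger): Q = ṁ_c·Cp_c·(T_c,out − T_c,in)
ṁ_c = 17028 / [2.24 × (1.85 − -42.4)] = 171.8 kg/s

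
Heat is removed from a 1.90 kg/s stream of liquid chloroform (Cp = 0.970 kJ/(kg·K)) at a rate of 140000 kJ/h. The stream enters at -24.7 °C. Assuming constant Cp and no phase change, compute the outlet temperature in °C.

Q = 140000 kJ/h = 38.889 kJ/s
ΔT = Q/(ṁ·Cp) = 38.889/(1.90×0.970) = 21.101 K
T_out = -24.7 − 21.101 = -45.801 °C

T_out = -45.8 °C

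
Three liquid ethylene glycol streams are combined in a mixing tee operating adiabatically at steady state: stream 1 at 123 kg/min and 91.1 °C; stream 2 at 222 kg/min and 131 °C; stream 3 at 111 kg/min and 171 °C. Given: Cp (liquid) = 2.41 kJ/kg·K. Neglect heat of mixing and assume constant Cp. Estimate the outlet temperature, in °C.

T_out = 130 °C

Energy balance with Q = 0: Σ ṁᵢCp,ᵢ(T_out − Tᵢ) = 0
Σ ṁᵢCp,ᵢTᵢ = 123×2.41×91.1 + 222×2.41×131 + 111×2.41×171 = 142840
Σ ṁᵢCp,ᵢ = 123×2.41 + 222×2.41 + 111×2.41 = 1099
T_out = 142840 / 1099 = 129.97 °C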